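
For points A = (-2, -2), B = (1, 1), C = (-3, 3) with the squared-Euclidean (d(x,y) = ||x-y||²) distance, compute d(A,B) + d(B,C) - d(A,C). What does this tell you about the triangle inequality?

d(A,B) = 3² + 3² = 18, d(B,C) = 4² + 2² = 20, d(A,C) = 1² + 5² = 26.
d(A,B) + d(B,C) - d(A,C) = 18 + 20 - 26 = 38 - 26 = 12. This is ≥ 0, so the triangle inequality holds for these points.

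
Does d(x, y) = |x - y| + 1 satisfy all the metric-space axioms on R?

No. d fails identity of indiscernibles (specifically d(x,x) = 0): d(-5, -5) = |-5 - (-5)| + 1 = 0 + 1 = 1 ≠ 0.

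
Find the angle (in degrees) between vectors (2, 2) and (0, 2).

With u = (2, 2), v = (0, 2):
u·v = 2·0 + 2·2 = 0 + 4 = 4.
|u| = √(2² + 2²) = √8, |v| = √(0² + 2²) = √4, so |u||v| = √(8·4) = √32.
cos θ = (u·v)/(|u||v|) = 4/√32 ≈ 0.707107
θ = arccos(0.707107) ≈ 45°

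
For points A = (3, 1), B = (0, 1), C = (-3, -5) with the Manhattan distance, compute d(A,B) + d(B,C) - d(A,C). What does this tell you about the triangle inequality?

d(A,B) = 3 + 0 = 3, d(B,C) = 3 + 6 = 9, d(A,C) = 6 + 6 = 12.
d(A,B) + d(B,C) - d(A,C) = 3 + 9 - 12 = 12 - 12 = 0. This is ≥ 0, so the triangle inequality holds for these points.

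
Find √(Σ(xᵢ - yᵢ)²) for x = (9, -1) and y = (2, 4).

√(Σ(x_i - y_i)²) = √((9 - 2)² + (-1 - 4)²)
= √(7² + (-5)²) = √(49 + 25) = √74 ≈ 8.6023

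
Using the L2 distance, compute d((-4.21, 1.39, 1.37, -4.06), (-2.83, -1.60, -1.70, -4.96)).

(Σ|x_i - y_i|^2)^(1/2) = (|-4.21 - (-2.83)|^2 + |1.39 - (-1.6)|^2 + |1.37 - (-1.7)|^2 + |-4.06 - (-4.96)|^2)^(1/2)
= (1.38^2 + 2.99^2 + 3.07^2 + 0.9^2)^(1/2) = (1.9044 + 8.9401 + 9.4249 + 0.81)^(1/2) = (21.0794)^(1/2) ≈ 4.5912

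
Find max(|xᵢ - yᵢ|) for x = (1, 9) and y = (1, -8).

max(|x_i - y_i|) = max(|1 - 1|, |9 - (-8)|) = max(0, 17) = 17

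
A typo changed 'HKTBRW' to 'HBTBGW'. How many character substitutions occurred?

Differing positions: 2, 5. Hamming distance = 2.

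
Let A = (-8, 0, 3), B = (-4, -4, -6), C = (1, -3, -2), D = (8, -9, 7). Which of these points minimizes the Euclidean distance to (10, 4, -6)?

Distances: d(A) ≈ 20.5183, d(B) ≈ 16.1245, d(C) ≈ 12.083, d(D) ≈ 18.4932. Nearest: C = (1, -3, -2) with distance 12.083.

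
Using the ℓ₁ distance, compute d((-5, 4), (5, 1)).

Σ|x_i - y_i| = |-5 - 5| + |4 - 1| = 10 + 3 = 13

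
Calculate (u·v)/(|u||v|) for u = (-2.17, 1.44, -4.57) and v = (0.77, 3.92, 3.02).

With u = (-2.17, 1.44, -4.57), v = (0.77, 3.92, 3.02):
u·v = (-2.17)·0.77 + 1.44·3.92 + (-4.57)·3.02 = (-1.6709) + 5.6448 + (-13.8014) = -9.8275.
|u| = √((-2.17)² + 1.44² + (-4.57)²) = √(4.7089 + 2.0736 + 20.8849) = √27.6674, |v| = √(0.77² + 3.92² + 3.02²) = √(0.5929 + 15.3664 + 9.1204) = √25.0797.
cos θ = (u·v)/(|u||v|) = -9.8275/(√27.6674·√25.0797) ≈ -0.3731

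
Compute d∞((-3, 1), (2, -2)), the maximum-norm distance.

max(|x_i - y_i|) = max(|-3 - 2|, |1 - (-2)|) = max(5, 3) = 5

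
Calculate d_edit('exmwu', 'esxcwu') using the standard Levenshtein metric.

Let D[i][j] be the edit distance between the first i characters of 'exmwu' and the first j characters of 'esxcwu', with D[i][0] = i, D[0][j] = j, and D[i][j] = D[i-1][j-1] if the characters match, else 1 + min(D[i-1][j], D[i][j-1], D[i-1][j-1]). Filling the table (rows: prefixes of 'exmwu', columns: prefixes of 'esxcwu'):
     ε  e  s  x  c  w  u
  ε  0  1  2  3  4  5  6
  e  1  0  1  2  3  4  5
  x  2  1  1  1  2  3  4
  m  3  2  2  2  2  3  4
  w  4  3  3  3  3  2  3
  u  5  4  4  4  4  3  2
The bottom-right entry gives D[5][6] = 2, so no sequence of fewer than 2 edits works. Backtracking through the table gives one optimal edit sequence (2 edits):
  exmwu → esxmwu (ins s @2)
  esxmwu → esxcwu (sub m→c @4)
Edit distance = 2.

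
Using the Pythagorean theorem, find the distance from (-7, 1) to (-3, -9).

√(Σ(x_i - y_i)²) = √((-7 - (-3))² + (1 - (-9))²)
= √((-4)² + 10²) = √(16 + 100) = √116 ≈ 10.7703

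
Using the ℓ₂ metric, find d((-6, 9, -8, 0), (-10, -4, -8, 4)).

√(Σ(x_i - y_i)²) = √((-6 - (-10))² + (9 - (-4))² + (-8 - (-8))² + (0 - 4)²)
= √(4² + 13² + 0² + (-4)²) = √(16 + 169 + 0 + 16) = √201 ≈ 14.1774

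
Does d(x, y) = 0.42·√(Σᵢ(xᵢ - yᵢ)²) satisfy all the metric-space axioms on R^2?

Yes. The L2 (Euclidean) norm induces a metric on R^2, and multiplying a metric by a positive constant 0.42 > 0 preserves all four axioms: non-negativity (0.42·||x-y|| ≥ 0), identity (0.42·||x-y|| = 0 ⟺ ||x-y|| = 0 ⟺ x = y), symmetry (||x-y|| = ||y-x||), and the triangle inequality (0.42·||x-z|| ≤ 0.42·||x-y|| + 0.42·||y-z||). So d is a metric.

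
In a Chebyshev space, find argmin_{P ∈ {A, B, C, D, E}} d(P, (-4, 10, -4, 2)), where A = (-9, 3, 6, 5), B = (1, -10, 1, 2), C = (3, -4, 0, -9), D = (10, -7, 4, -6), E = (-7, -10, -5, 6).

Distances: d(A) = 10, d(B) = 20, d(C) = 14, d(D) = 17, d(E) = 20. Nearest: A = (-9, 3, 6, 5) with distance 10.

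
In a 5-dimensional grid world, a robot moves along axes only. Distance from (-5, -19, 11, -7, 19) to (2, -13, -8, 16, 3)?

Σ|x_i - y_i| = |-5 - 2| + |-19 - (-13)| + |11 - (-8)| + |-7 - 16| + |19 - 3| = 7 + 6 + 19 + 23 + 16 = 71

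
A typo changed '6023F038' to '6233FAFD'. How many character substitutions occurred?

Differing positions: 2, 3, 6, 7, 8. Hamming distance = 5.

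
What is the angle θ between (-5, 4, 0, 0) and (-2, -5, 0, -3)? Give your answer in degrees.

With u = (-5, 4, 0, 0), v = (-2, -5, 0, -3):
u·v = (-5)·(-2) + 4·(-5) + 0·0 + 0·(-3) = 10 + (-20) + 0 + 0 = -10.
|u| = √((-5)² + 4² + 0² + 0²) = √41, |v| = √((-2)² + (-5)² + 0² + (-3)²) = √38, so |u||v| = √(41·38) = √1558.
cos θ = (u·v)/(|u||v|) = -10/√1558 ≈ -0.253347
θ = arccos(-0.253347) ≈ 104.68°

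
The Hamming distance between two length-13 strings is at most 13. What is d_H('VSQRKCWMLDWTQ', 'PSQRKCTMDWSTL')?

Differing positions: 1, 7, 9, 10, 11, 13. Hamming distance = 6. The maximum possible Hamming distance for length-13 strings is 13, so d_H/13 = 6/13 ≈ 0.4615.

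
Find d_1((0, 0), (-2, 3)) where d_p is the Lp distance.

Σ|x_i - y_i| = |0 - (-2)| + |0 - 3| = 2 + 3 = 5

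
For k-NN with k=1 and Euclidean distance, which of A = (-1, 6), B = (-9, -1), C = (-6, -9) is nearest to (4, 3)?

Distances: d(A) ≈ 5.831, d(B) ≈ 13.6015, d(C) ≈ 15.6205. Nearest: A = (-1, 6) with distance 5.831.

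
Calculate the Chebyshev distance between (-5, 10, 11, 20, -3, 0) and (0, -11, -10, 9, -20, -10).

max(|x_i - y_i|) = max(|-5 - 0|, |10 - (-11)|, |11 - (-10)|, |20 - 9|, |-3 - (-20)|, |0 - (-10)|) = max(5, 21, 21, 11, 17, 10) = 21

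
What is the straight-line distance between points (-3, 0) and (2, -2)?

√(Σ(x_i - y_i)²) = √((-3 - 2)² + (0 - (-2))²)
= √((-5)² + 2²) = √(25 + 4) = √29 ≈ 5.3852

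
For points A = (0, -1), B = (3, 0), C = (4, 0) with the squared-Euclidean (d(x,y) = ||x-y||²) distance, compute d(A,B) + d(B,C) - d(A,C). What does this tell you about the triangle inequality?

d(A,B) = 3² + 1² = 10, d(B,C) = 1² + 0² = 1, d(A,C) = 4² + 1² = 17.
d(A,B) + d(B,C) - d(A,C) = 10 + 1 - 17 = 11 - 17 = -6. This is < 0, so the triangle inequality FAILS for these points (squared-Euclidean is not a metric).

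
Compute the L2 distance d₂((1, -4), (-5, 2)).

√(Σ(x_i - y_i)²) = √((1 - (-5))² + (-4 - 2)²)
= √(6² + (-6)²) = √(36 + 36) = √72 ≈ 8.4853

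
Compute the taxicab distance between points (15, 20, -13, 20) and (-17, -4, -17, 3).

Σ|x_i - y_i| = |15 - (-17)| + |20 - (-4)| + |-13 - (-17)| + |20 - 3| = 32 + 24 + 4 + 17 = 77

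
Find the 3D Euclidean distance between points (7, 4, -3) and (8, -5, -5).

√(Σ(x_i - y_i)²) = √((7 - 8)² + (4 - (-5))² + (-3 - (-5))²)
= √((-1)² + 9² + 2²) = √(1 + 81 + 4) = √86 ≈ 9.2736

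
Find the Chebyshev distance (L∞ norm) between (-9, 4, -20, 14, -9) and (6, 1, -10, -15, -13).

max(|x_i - y_i|) = max(|-9 - 6|, |4 - 1|, |-20 - (-10)|, |14 - (-15)|, |-9 - (-13)|) = max(15, 3, 10, 29, 4) = 29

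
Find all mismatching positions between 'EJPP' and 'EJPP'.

Differing positions: none. Hamming distance = 0.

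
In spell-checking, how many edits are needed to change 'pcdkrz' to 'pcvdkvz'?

Let D[i][j] be the edit distance between the first i characters of 'pcdkrz' and the first j characters of 'pcvdkvz', with D[i][0] = i, D[0][j] = j, and D[i][j] = D[i-1][j-1] if the characters match, else 1 + min(D[i-1][j], D[i][j-1], D[i-1][j-1]). Filling the table (rows: prefixes of 'pcdkrz', columns: prefixes of 'pcvdkvz'):
     ε  p  c  v  d  k  v  z
  ε  0  1  2  3  4  5  6  7
  p  1  0  1  2  3  4  5  6
  c  2  1  0  1  2  3  4  5
  d  3  2  1  1  1  2  3  4
  k  4  3  2  2  2  1  2  3
  r  5  4  3  3  3  2  2  3
  z  6  5  4  4  4  3  3  2
The bottom-right entry gives D[6][7] = 2, so no sequence of fewer than 2 edits works. Backtracking through the table gives one optimal edit sequence (2 edits):
  pcdkrz → pcvdkrz (ins v @3)
  pcvdkrz → pcvdkvz (sub r→v @6)
Edit distance = 2.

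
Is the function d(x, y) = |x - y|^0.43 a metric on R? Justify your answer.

Yes. With 0 < p = 0.43 ≤ 1, d(x,y) = |x-y|^0.43 is a metric on R. Non-negativity and symmetry are immediate; |x-y|^0.43 = 0 ⟺ |x-y| = 0 ⟺ x = y. For the triangle inequality, the function t ↦ t^0.43 is subadditive on [0,∞) when p ≤ 1, so |x-z|^0.43 ≤ (|x-y| + |y-z|)^0.43 ≤ |x-y|^0.43 + |y-z|^0.43.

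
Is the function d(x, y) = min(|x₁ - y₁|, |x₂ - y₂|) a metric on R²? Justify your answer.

No. d fails identity of indiscernibles: take x = (-3, 0) and y = (-3, 6). Then d(x,y) = min(|-3 - (-3)|, |0 - 6|) = min(0, 6) = 0, yet x ≠ y.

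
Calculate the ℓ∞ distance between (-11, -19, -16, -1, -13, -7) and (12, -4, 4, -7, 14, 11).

max(|x_i - y_i|) = max(|-11 - 12|, |-19 - (-4)|, |-16 - 4|, |-1 - (-7)|, |-13 - 14|, |-7 - 11|) = max(23, 15, 20, 6, 27, 18) = 27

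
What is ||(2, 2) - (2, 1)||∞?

max(|x_i - y_i|) = max(|2 - 2|, |2 - 1|) = max(0, 1) = 1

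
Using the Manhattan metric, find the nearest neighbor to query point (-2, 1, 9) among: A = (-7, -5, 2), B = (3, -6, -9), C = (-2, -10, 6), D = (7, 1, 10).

Distances: d(A) = 18, d(B) = 30, d(C) = 14, d(D) = 10. Nearest: D = (7, 1, 10) with distance 10.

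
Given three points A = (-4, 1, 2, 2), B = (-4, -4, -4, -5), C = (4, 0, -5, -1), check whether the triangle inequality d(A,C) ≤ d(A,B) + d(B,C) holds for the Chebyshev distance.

d(A,B) = max(0, 5, 6, 7) = 7, d(B,C) = max(8, 4, 1, 4) = 8, d(A,C) = max(8, 1, 7, 3) = 8.
d(A,C) = 8 ≤ 7 + 8 = 15. Triangle inequality is satisfied.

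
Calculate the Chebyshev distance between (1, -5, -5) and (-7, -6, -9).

max(|x_i - y_i|) = max(|1 - (-7)|, |-5 - (-6)|, |-5 - (-9)|) = max(8, 1, 4) = 8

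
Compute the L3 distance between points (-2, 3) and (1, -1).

(Σ|x_i - y_i|^3)^(1/3) = (|-2 - 1|^3 + |3 - (-1)|^3)^(1/3)
= (3^3 + 4^3)^(1/3) = (27 + 64)^(1/3) = (91)^(1/3) ≈ 4.4979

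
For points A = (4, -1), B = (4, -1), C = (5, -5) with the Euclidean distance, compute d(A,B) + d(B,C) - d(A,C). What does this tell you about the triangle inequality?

d(A,B) = √(0² + 0²) = √0 = 0, d(B,C) = √(1² + 4²) = √17 ≈ 4.1231, d(A,C) = √(1² + 4²) = √17 ≈ 4.1231.
d(A,B) + d(B,C) - d(A,C) = 0 + 4.1231 - 4.1231 = 4.1231 - 4.1231 = 0. This is ≥ 0, so the triangle inequality holds for these points.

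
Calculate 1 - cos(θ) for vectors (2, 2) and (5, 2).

With u = (2, 2), v = (5, 2):
u·v = 2·5 + 2·2 = 10 + 4 = 14.
|u| = √(2² + 2²) = √8, |v| = √(5² + 2²) = √29, so |u||v| = √(8·29) = √232.
cos θ = (u·v)/(|u||v|) = 14/√232 ≈ 0.9191
Cosine distance = 1 - cos θ ≈ 1 - 0.9191 = 0.0809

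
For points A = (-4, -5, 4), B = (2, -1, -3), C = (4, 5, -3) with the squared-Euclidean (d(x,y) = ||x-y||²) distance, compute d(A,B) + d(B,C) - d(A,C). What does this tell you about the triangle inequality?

d(A,B) = 6² + 4² + 7² = 101, d(B,C) = 2² + 6² + 0² = 40, d(A,C) = 8² + 10² + 7² = 213.
d(A,B) + d(B,C) - d(A,C) = 101 + 40 - 213 = 141 - 213 = -72. This is < 0, so the triangle inequality FAILS for these points (squared-Euclidean is not a metric).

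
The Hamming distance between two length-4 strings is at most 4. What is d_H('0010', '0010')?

Differing positions: none. Hamming distance = 0. The maximum possible Hamming distance for length-4 strings is 4, so d_H/4 = 0/4 = 0.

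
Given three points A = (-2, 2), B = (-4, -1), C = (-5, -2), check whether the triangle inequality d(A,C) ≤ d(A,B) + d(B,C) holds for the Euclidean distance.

d(A,B) = √(2² + 3²) = √13 ≈ 3.6056, d(B,C) = √(1² + 1²) = √2 ≈ 1.4142, d(A,C) = √(3² + 4²) = √25 = 5.
d(A,C) = 5 ≤ 3.6056 + 1.4142 = 5.0198. Triangle inequality is satisfied.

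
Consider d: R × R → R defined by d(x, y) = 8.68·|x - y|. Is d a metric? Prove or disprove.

Yes. Since |x - y| is a metric on R and 8.68 > 0, the positive scalar multiple 8.68·|x - y| is also a metric: scaling by a positive constant preserves non-negativity, identity (d=0 ⟺ |x-y|=0 ⟺ x=y), symmetry, and the triangle inequality.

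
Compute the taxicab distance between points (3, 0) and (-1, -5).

Σ|x_i - y_i| = |3 - (-1)| + |0 - (-5)| = 4 + 5 = 9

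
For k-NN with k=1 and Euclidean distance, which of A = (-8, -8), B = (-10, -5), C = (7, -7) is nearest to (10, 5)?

Distances: d(A) ≈ 22.2036, d(B) ≈ 22.3607, d(C) ≈ 12.3693. Nearest: C = (7, -7) with distance 12.3693.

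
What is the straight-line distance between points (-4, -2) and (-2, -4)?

√(Σ(x_i - y_i)²) = √((-4 - (-2))² + (-2 - (-4))²)
= √((-2)² + 2²) = √(4 + 4) = √8 ≈ 2.8284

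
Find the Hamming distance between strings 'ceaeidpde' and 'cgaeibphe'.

Differing positions: 2, 6, 8. Hamming distance = 3.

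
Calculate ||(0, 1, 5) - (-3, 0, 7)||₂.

√(Σ(x_i - y_i)²) = √((0 - (-3))² + (1 - 0)² + (5 - 7)²)
= √(3² + 1² + (-2)²) = √(9 + 1 + 4) = √14 ≈ 3.7417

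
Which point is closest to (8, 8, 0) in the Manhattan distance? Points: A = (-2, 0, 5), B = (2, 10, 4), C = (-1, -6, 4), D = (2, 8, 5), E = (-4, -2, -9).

Distances: d(A) = 23, d(B) = 12, d(C) = 27, d(D) = 11, d(E) = 31. Nearest: D = (2, 8, 5) with distance 11.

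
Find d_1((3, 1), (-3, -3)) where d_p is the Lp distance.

Σ|x_i - y_i| = |3 - (-3)| + |1 - (-3)| = 6 + 4 = 10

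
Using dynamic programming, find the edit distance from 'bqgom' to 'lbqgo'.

Let D[i][j] be the edit distance between the first i characters of 'bqgom' and the first j characters of 'lbqgo', with D[i][0] = i, D[0][j] = j, and D[i][j] = D[i-1][j-1] if the characters match, else 1 + min(D[i-1][j], D[i][j-1], D[i-1][j-1]). Filling the table (rows: prefixes of 'bqgom', columns: prefixes of 'lbqgo'):
     ε  l  b  q  g  o
  ε  0  1  2  3  4  5
  b  1  1  1  2  3  4
  q  2  2  2  1  2  3
  g  3  3  3  2  1  2
  o  4  4  4  3  2  1
  m  5  5  5  4  3  2
The bottom-right entry gives D[5][5] = 2, so no sequence of fewer than 2 edits works. Backtracking through the table gives one optimal edit sequence (2 edits):
  bqgom → lbqgom (ins l @1)
  lbqgom → lbqgo (del m @6)
Edit distance = 2.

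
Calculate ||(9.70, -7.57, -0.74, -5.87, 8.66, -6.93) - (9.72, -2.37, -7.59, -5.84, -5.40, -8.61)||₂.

√(Σ(x_i - y_i)²) = √((9.7 - 9.72)² + (-7.57 - (-2.37))² + (-0.74 - (-7.59))² + (-5.87 - (-5.84))² + (8.66 - (-5.4))² + (-6.93 - (-8.61))²)
= √((-0.02)² + (-5.2)² + 6.85² + (-0.03)² + 14.06² + 1.68²) = √(0.0004 + 27.04 + 46.9225 + 0.0009 + 197.6836 + 2.8224) = √274.4698 ≈ 16.5671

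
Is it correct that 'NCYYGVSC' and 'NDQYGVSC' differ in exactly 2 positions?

Differing positions: 2, 3. Hamming distance = 2, so the claim is true.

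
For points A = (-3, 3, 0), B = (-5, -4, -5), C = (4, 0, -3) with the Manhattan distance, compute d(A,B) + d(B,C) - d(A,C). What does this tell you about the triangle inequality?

d(A,B) = 2 + 7 + 5 = 14, d(B,C) = 9 + 4 + 2 = 15, d(A,C) = 7 + 3 + 3 = 13.
d(A,B) + d(B,C) - d(A,C) = 14 + 15 - 13 = 29 - 13 = 16. This is ≥ 0, so the triangle inequality holds for these points.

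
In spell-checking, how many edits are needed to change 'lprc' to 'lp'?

Let D[i][j] be the edit distance between the first i characters of 'lprc' and the first j characters of 'lp', with D[i][0] = i, D[0][j] = j, and D[i][j] = D[i-1][j-1] if the characters match, else 1 + min(D[i-1][j], D[i][j-1], D[i-1][j-1]). Filling the table (rows: prefixes of 'lprc', columns: prefixes of 'lp'):
     ε  l  p
  ε  0  1  2
  l  1  0  1
  p  2  1  0
  r  3  2  1
  c  4  3  2
The bottom-right entry gives D[4][2] = 2, so no sequence of fewer than 2 edits works. Backtracking through the table gives one optimal edit sequence (2 edits):
  lprc → lpc (del r @3)
  lpc → lp (del c @3)
Edit distance = 2.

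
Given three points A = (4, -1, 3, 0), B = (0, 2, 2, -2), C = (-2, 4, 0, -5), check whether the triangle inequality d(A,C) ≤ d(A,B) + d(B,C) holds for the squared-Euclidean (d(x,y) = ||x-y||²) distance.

d(A,B) = 4² + 3² + 1² + 2² = 30, d(B,C) = 2² + 2² + 2² + 3² = 21, d(A,C) = 6² + 5² + 3² + 5² = 95.
d(A,C) = 95 > 30 + 21 = 51. Triangle inequality is VIOLATED. (Squared-Euclidean is not a metric — this is a counterexample.)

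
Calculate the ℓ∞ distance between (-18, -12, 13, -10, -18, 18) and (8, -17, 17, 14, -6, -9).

max(|x_i - y_i|) = max(|-18 - 8|, |-12 - (-17)|, |13 - 17|, |-10 - 14|, |-18 - (-6)|, |18 - (-9)|) = max(26, 5, 4, 24, 12, 27) = 27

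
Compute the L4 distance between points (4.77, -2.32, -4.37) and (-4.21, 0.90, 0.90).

(Σ|x_i - y_i|^4)^(1/4) = (|4.77 - (-4.21)|^4 + |-2.32 - 0.9|^4 + |-4.37 - 0.9|^4)^(1/4)
= (8.98^4 + 3.22^4 + 5.27^4)^(1/4) ≈ (6502.8741 + 107.5037 + 771.334)^(1/4) = (7381.7118)^(1/4) ≈ 9.2691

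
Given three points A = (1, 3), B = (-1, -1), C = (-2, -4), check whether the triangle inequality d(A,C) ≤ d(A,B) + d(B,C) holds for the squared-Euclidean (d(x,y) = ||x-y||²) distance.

d(A,B) = 2² + 4² = 20, d(B,C) = 1² + 3² = 10, d(A,C) = 3² + 7² = 58.
d(A,C) = 58 > 20 + 10 = 30. Triangle inequality is VIOLATED. (Squared-Euclidean is not a metric — this is a counterexample.)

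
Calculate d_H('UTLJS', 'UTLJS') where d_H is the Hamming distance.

Differing positions: none. Hamming distance = 0.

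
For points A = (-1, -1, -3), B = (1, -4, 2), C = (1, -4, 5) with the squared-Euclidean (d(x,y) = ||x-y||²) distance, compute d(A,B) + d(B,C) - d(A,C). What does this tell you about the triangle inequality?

d(A,B) = 2² + 3² + 5² = 38, d(B,C) = 0² + 0² + 3² = 9, d(A,C) = 2² + 3² + 8² = 77.
d(A,B) + d(B,C) - d(A,C) = 38 + 9 - 77 = 47 - 77 = -30. This is < 0, so the triangle inequality FAILS for these points (squared-Euclidean is not a metric).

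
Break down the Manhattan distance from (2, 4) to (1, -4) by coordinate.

Σ|x_i - y_i| = |2 - 1| + |4 - (-4)| = 1 + 8 = 9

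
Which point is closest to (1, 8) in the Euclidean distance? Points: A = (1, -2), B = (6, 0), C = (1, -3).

Distances: d(A) = 10, d(B) ≈ 9.434, d(C) = 11. Nearest: B = (6, 0) with distance 9.434.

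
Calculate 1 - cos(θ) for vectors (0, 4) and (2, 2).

With u = (0, 4), v = (2, 2):
u·v = 0·2 + 4·2 = 0 + 8 = 8.
|u| = √(0² + 4²) = √16, |v| = √(2² + 2²) = √8, so |u||v| = √(16·8) = √128.
cos θ = (u·v)/(|u||v|) = 8/√128 ≈ 0.7071
Cosine distance = 1 - cos θ ≈ 1 - 0.7071 = 0.2929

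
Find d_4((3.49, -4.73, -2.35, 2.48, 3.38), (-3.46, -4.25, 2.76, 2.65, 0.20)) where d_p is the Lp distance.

(Σ|x_i - y_i|^4)^(1/4) = (|3.49 - (-3.46)|^4 + |-4.73 - (-4.25)|^4 + |-2.35 - 2.76|^4 + |2.48 - 2.65|^4 + |3.38 - 0.2|^4)^(1/4)
= (6.95^4 + 0.48^4 + 5.11^4 + 0.17^4 + 3.18^4)^(1/4) ≈ (2333.1315 + 0.0531 + 681.8418 + 0.0008 + 102.2606)^(1/4) = (3117.2878)^(1/4) ≈ 7.4721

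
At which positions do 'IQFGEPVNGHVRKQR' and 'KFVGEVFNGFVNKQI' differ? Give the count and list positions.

Differing positions: 1, 2, 3, 6, 7, 10, 12, 15. Hamming distance = 8.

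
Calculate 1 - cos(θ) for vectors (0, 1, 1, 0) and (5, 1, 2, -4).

With u = (0, 1, 1, 0), v = (5, 1, 2, -4):
u·v = 0·5 + 1·1 + 1·2 + 0·(-4) = 0 + 1 + 2 + 0 = 3.
|u| = √(0² + 1² + 1² + 0²) = √2, |v| = √(5² + 1² + 2² + (-4)²) = √46, so |u||v| = √(2·46) = √92.
cos θ = (u·v)/(|u||v|) = 3/√92 ≈ 0.3128
Cosine distance = 1 - cos θ ≈ 1 - 0.3128 = 0.6872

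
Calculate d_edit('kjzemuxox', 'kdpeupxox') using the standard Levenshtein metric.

Let D[i][j] be the edit distance between the first i characters of 'kjzemuxox' and the first j characters of 'kdpeupxox', with D[i][0] = i, D[0][j] = j, and D[i][j] = D[i-1][j-1] if the characters match, else 1 + min(D[i-1][j], D[i][j-1], D[i-1][j-1]). Filling the table (rows: prefixes of 'kjzemuxox', columns: prefixes of 'kdpeupxox'):
     ε  k  d  p  e  u  p  x  o  x
  ε  0  1  2  3  4  5  6  7  8  9
  k  1  0  1  2  3  4  5  6  7  8
  j  2  1  1  2  3  4  5  6  7  8
  z  3  2  2  2  3  4  5  6  7  8
  e  4  3  3  3  2  3  4  5  6  7
  m  5  4  4  4  3  3  4  5  6  7
  u  6  5  5  5  4  3  4  5  6  7
  x  7  6  6  6  5  4  4  4  5  6
  o  8  7  7  7  6  5  5  5  4  5
  x  9  8  8  8  7  6  6  5  5  4
The bottom-right entry gives D[9][9] = 4, so no sequence of fewer than 4 edits works. Backtracking through the table gives one optimal edit sequence (4 edits):
  kjzemuxox → kdzemuxox (sub j→d @2)
  kdzemuxox → kdpemuxox (sub z→p @3)
  kdpemuxox → kdpeuuxox (sub m→u @5)
  kdpeuuxox → kdpeupxox (sub u→p @6)
Edit distance = 4.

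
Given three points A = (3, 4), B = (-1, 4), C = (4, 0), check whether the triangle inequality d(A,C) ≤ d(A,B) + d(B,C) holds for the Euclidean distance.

d(A,B) = √(4² + 0²) = √16 = 4, d(B,C) = √(5² + 4²) = √41 ≈ 6.4031, d(A,C) = √(1² + 4²) = √17 ≈ 4.1231.
d(A,C) ≈ 4.1231 ≤ 4 + 6.4031 = 10.4031. Triangle inequality is satisfied.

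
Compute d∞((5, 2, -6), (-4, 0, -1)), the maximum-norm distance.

max(|x_i - y_i|) = max(|5 - (-4)|, |2 - 0|, |-6 - (-1)|) = max(9, 2, 5) = 9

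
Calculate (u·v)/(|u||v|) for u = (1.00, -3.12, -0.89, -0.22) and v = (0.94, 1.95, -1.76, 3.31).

With u = (1.00, -3.12, -0.89, -0.22), v = (0.94, 1.95, -1.76, 3.31):
u·v = 1·0.94 + (-3.12)·1.95 + (-0.89)·(-1.76) + (-0.22)·3.31 = 0.94 + (-6.084) + 1.5664 + (-0.7282) = -4.3058.
|u| = √(1² + (-3.12)² + (-0.89)² + (-0.22)²) = √(1 + 9.7344 + 0.7921 + 0.0484) = √11.5749, |v| = √(0.94² + 1.95² + (-1.76)² + 3.31²) = √(0.8836 + 3.8025 + 3.0976 + 10.9561) = √18.7398.
cos θ = (u·v)/(|u||v|) = -4.3058/(√11.5749·√18.7398) ≈ -0.2924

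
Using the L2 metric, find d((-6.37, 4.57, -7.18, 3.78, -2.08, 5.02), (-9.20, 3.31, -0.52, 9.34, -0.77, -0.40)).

√(Σ(x_i - y_i)²) = √((-6.37 - (-9.2))² + (4.57 - 3.31)² + (-7.18 - (-0.52))² + (3.78 - 9.34)² + (-2.08 - (-0.77))² + (5.02 - (-0.4))²)
= √(2.83² + 1.26² + (-6.66)² + (-5.56)² + (-1.31)² + 5.42²) = √(8.0089 + 1.5876 + 44.3556 + 30.9136 + 1.7161 + 29.3764) = √115.9582 ≈ 10.7684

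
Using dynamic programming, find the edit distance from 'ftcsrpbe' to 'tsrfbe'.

Let D[i][j] be the edit distance between the first i characters of 'ftcsrpbe' and the first j characters of 'tsrfbe', with D[i][0] = i, D[0][j] = j, and D[i][j] = D[i-1][j-1] if the characters match, else 1 + min(D[i-1][j], D[i][j-1], D[i-1][j-1]). Filling the table (rows: prefixes of 'ftcsrpbe', columns: prefixes of 'tsrfbe'):
     ε  t  s  r  f  b  e
  ε  0  1  2  3  4  5  6
  f  1  1  2  3  3  4  5
  t  2  1  2  3  4  4  5
  c  3  2  2  3  4  5  5
  s  4  3  2  3  4  5  6
  r  5  4  3  2  3  4  5
  p  6  5  4  3  3  4  5
  b  7  6  5  4  4  3  4
  e  8  7  6  5  5  4  3
The bottom-right entry gives D[8][6] = 3, so no sequence of fewer than 3 edits works. Backtracking through the table gives one optimal edit sequence (3 edits):
  ftcsrpbe → tcsrpbe (del f @1)
  tcsrpbe → tsrpbe (del c @2)
  tsrpbe → tsrfbe (sub p→f @4)
Edit distance = 3.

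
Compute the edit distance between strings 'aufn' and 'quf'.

Let D[i][j] be the edit distance between the first i characters of 'aufn' and the first j characters of 'quf', with D[i][0] = i, D[0][j] = j, and D[i][j] = D[i-1][j-1] if the characters match, else 1 + min(D[i-1][j], D[i][j-1], D[i-1][j-1]). Filling the table (rows: prefixes of 'aufn', columns: prefixes of 'quf'):
     ε  q  u  f
  ε  0  1  2  3
  a  1  1  2  3
  u  2  2  1  2
  f  3  3  2  1
  n  4  4  3  2
The bottom-right entry gives D[4][3] = 2, so no sequence of fewer than 2 edits works. Backtracking through the table gives one optimal edit sequence (2 edits):
  aufn → qufn (sub a→q @1)
  qufn → quf (del n @4)
Edit distance = 2.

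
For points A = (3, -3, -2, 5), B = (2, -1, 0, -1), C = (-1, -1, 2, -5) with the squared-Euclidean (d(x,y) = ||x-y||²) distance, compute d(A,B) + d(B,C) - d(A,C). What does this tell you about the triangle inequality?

d(A,B) = 1² + 2² + 2² + 6² = 45, d(B,C) = 3² + 0² + 2² + 4² = 29, d(A,C) = 4² + 2² + 4² + 10² = 136.
d(A,B) + d(B,C) - d(A,C) = 45 + 29 - 136 = 74 - 136 = -62. This is < 0, so the triangle inequality FAILS for these points (squared-Euclidean is not a metric).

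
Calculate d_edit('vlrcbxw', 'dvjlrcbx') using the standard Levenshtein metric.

Let D[i][j] be the edit distance between the first i characters of 'vlrcbxw' and the first j characters of 'dvjlrcbx', with D[i][0] = i, D[0][j] = j, and D[i][j] = D[i-1][j-1] if the characters match, else 1 + min(D[i-1][j], D[i][j-1], D[i-1][j-1]). Filling the table (rows: prefixes of 'vlrcbxw', columns: prefixes of 'dvjlrcbx'):
     ε  d  v  j  l  r  c  b  x
  ε  0  1  2  3  4  5  6  7  8
  v  1  1  1  2  3  4  5  6  7
  l  2  2  2  2  2  3  4  5  6
  r  3  3  3  3  3  2  3  4  5
  c  4  4  4  4  4  3  2  3  4
  b  5  5  5  5  5  4  3  2  3
  x  6  6  6  6  6  5  4  3  2
  w  7  7  7  7  7  6  5  4  3
The bottom-right entry gives D[7][8] = 3, so no sequence of fewer than 3 edits works. Backtracking through the table gives one optimal edit sequence (3 edits):
  vlrcbxw → dvlrcbxw (ins d @1)
  dvlrcbxw → dvjlrcbxw (ins j @3)
  dvjlrcbxw → dvjlrcbx (del w @9)
Edit distance = 3.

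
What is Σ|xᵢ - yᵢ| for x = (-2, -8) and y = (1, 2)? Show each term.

Σ|x_i - y_i| = |-2 - 1| + |-8 - 2| = 3 + 10 = 13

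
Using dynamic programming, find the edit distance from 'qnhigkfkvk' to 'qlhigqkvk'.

Let D[i][j] be the edit distance between the first i characters of 'qnhigkfkvk' and the first j characters of 'qlhigqkvk', with D[i][0] = i, D[0][j] = j, and D[i][j] = D[i-1][j-1] if the characters match, else 1 + min(D[i-1][j], D[i][j-1], D[i-1][j-1]). Filling the table (rows: prefixes of 'qnhigkfkvk', columns: prefixes of 'qlhigqkvk'):
     ε  q  l  h  i  g  q  k  v  k
  ε  0  1  2  3  4  5  6  7  8  9
  q  1  0  1  2  3  4  5  6  7  8
  n  2  1  1  2  3  4  5  6  7  8
  h  3  2  2  1  2  3  4  5  6  7
  i  4  3  3  2  1  2  3  4  5  6
  g  5  4  4  3  2  1  2  3  4  5
  k  6  5  5  4  3  2  2  2  3  4
  f  7  6  6  5  4  3  3  3  3  4
  k  8  7  7  6  5  4  4  3  4  3
  v  9  8  8  7  6  5  5  4  3  4
  k 10  9  9  8  7  6  6  5  4  3
The bottom-right entry gives D[10][9] = 3, so no sequence of fewer than 3 edits works. Backtracking through the table gives one optimal edit sequence (3 edits):
  qnhigkfkvk → qlhigkfkvk (sub n→l @2)
  qlhigkfkvk → qlhigfkvk (del k @6)
  qlhigfkvk → qlhigqkvk (sub f→q @6)
Edit distance = 3.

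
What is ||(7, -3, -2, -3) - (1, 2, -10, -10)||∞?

max(|x_i - y_i|) = max(|7 - 1|, |-3 - 2|, |-2 - (-10)|, |-3 - (-10)|) = max(6, 5, 8, 7) = 8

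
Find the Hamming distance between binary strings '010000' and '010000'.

Differing positions: none. Hamming distance = 0.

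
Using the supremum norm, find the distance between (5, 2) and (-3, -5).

max(|x_i - y_i|) = max(|5 - (-3)|, |2 - (-5)|) = max(8, 7) = 8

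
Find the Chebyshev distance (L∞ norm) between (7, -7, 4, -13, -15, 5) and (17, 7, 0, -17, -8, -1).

max(|x_i - y_i|) = max(|7 - 17|, |-7 - 7|, |4 - 0|, |-13 - (-17)|, |-15 - (-8)|, |5 - (-1)|) = max(10, 14, 4, 4, 7, 6) = 14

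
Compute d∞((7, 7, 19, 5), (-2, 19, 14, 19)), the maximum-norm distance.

max(|x_i - y_i|) = max(|7 - (-2)|, |7 - 19|, |19 - 14|, |5 - 19|) = max(9, 12, 5, 14) = 14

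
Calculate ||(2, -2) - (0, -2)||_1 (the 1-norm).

Σ|x_i - y_i| = |2 - 0| + |-2 - (-2)| = 2 + 0 = 2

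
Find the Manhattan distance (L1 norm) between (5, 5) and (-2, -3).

Σ|x_i - y_i| = |5 - (-2)| + |5 - (-3)| = 7 + 8 = 15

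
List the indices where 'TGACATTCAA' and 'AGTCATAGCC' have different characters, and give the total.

Differing positions: 1, 3, 7, 8, 9, 10. Hamming distance = 6.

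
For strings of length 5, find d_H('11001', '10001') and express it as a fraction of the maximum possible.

Differing positions: 2. Hamming distance = 1. The maximum possible Hamming distance for length-5 strings is 5, so d_H/5 = 1/5 = 0.2.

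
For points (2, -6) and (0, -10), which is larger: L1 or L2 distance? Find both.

L1 = |2 - 0| + |-6 - (-10)| = 2 + 4 = 6
L2 = √(2² + 4²) = √20 ≈ 4.4721
L1 ≥ L2 always (equality iff movement is along one axis); L1 > L2 here.
Ratio L1/L2 = 6/√20 ≈ 1.3416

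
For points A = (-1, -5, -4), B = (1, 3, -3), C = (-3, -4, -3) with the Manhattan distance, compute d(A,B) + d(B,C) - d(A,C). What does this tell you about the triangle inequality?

d(A,B) = 2 + 8 + 1 = 11, d(B,C) = 4 + 7 + 0 = 11, d(A,C) = 2 + 1 + 1 = 4.
d(A,B) + d(B,C) - d(A,C) = 11 + 11 - 4 = 22 - 4 = 18. This is ≥ 0, so the triangle inequality holds for these points.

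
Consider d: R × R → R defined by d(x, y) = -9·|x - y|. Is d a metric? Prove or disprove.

No. With c = -9 < 0, d fails non-negativity: d(2, 11) = -9·|2 - 11| = -9·9 = -81 < 0.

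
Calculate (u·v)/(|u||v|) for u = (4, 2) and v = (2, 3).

With u = (4, 2), v = (2, 3):
u·v = 4·2 + 2·3 = 8 + 6 = 14.
|u| = √(4² + 2²) = √20, |v| = √(2² + 3²) = √13, so |u||v| = √(20·13) = √260.
cos θ = (u·v)/(|u||v|) = 14/√260 ≈ 0.8682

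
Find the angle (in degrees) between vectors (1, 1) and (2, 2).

With u = (1, 1), v = (2, 2):
u·v = 1·2 + 1·2 = 2 + 2 = 4.
|u| = √(1² + 1²) = √2, |v| = √(2² + 2²) = √8, so |u||v| = √(2·8) = √16 = 4.
cos θ = (u·v)/(|u||v|) = 4/4 = 1 (the vectors are parallel, pointing the same way)
θ = arccos(1) = 0°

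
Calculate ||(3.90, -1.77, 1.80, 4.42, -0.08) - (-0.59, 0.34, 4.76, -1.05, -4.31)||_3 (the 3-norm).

(Σ|x_i - y_i|^3)^(1/3) = (|3.9 - (-0.59)|^3 + |-1.77 - 0.34|^3 + |1.8 - 4.76|^3 + |4.42 - (-1.05)|^3 + |-0.08 - (-4.31)|^3)^(1/3)
= (4.49^3 + 2.11^3 + 2.96^3 + 5.47^3 + 4.23^3)^(1/3) ≈ (90.5188 + 9.3939 + 25.9343 + 163.6673 + 75.687)^(1/3) = (365.2013)^(1/3) ≈ 7.1479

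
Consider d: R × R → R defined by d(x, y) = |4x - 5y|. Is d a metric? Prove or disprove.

No. d fails symmetry: d(4, 3) = |4·4 - 5·3| = |1| = 1, but d(3, 4) = |4·3 - 5·4| = |-8| = 8. Since 1 ≠ 8, d(x,y) ≠ d(y,x) in general.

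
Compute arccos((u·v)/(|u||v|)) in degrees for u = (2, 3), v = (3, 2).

With u = (2, 3), v = (3, 2):
u·v = 2·3 + 3·2 = 6 + 6 = 12.
|u| = √(2² + 3²) = √13, |v| = √(3² + 2²) = √13, so |u||v| = √(13·13) = √169 = 13.
cos θ = (u·v)/(|u||v|) = 12/13 ≈ 0.923077
θ = arccos(0.923077) ≈ 22.62°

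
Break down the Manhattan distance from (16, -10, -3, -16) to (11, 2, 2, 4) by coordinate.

Σ|x_i - y_i| = |16 - 11| + |-10 - 2| + |-3 - 2| + |-16 - 4| = 5 + 12 + 5 + 20 = 42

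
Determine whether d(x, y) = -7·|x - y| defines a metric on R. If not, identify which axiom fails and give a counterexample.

No. With c = -7 < 0, d fails non-negativity: d(3, 12) = -7·|3 - 12| = -7·9 = -63 < 0.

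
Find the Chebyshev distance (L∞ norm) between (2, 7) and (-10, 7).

max(|x_i - y_i|) = max(|2 - (-10)|, |7 - 7|) = max(12, 0) = 12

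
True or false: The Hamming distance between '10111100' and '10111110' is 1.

Differing positions: 7. Hamming distance = 1, so the claim is true.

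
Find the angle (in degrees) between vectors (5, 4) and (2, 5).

With u = (5, 4), v = (2, 5):
u·v = 5·2 + 4·5 = 10 + 20 = 30.
|u| = √(5² + 4²) = √41, |v| = √(2² + 5²) = √29, so |u||v| = √(41·29) = √1189.
cos θ = (u·v)/(|u||v|) = 30/√1189 ≈ 0.870022
θ = arccos(0.870022) ≈ 29.54°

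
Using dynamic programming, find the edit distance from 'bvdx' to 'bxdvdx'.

Let D[i][j] be the edit distance between the first i characters of 'bvdx' and the first j characters of 'bxdvdx', with D[i][0] = i, D[0][j] = j, and D[i][j] = D[i-1][j-1] if the characters match, else 1 + min(D[i-1][j], D[i][j-1], D[i-1][j-1]). Filling the table (rows: prefixes of 'bvdx', columns: prefixes of 'bxdvdx'):
     ε  b  x  d  v  d  x
  ε  0  1  2  3  4  5  6
  b  1  0  1  2  3  4  5
  v  2  1  1  2  2  3  4
  d  3  2  2  1  2  2  3
  x  4  3  2  2  2  3  2
The bottom-right entry gives D[4][6] = 2, so no sequence of fewer than 2 edits works. Backtracking through the table gives one optimal edit sequence (2 edits):
  bvdx → bxvdx (ins x @2)
  bxvdx → bxdvdx (ins d @3)
Edit distance = 2.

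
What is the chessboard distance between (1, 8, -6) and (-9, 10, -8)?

max(|x_i - y_i|) = max(|1 - (-9)|, |8 - 10|, |-6 - (-8)|) = max(10, 2, 2) = 10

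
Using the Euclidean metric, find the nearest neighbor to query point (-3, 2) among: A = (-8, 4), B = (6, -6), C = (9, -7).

Distances: d(A) ≈ 5.3852, d(B) ≈ 12.0416, d(C) = 15. Nearest: A = (-8, 4) with distance 5.3852.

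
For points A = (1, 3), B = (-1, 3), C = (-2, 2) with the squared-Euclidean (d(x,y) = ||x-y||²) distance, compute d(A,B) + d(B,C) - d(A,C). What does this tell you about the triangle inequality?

d(A,B) = 2² + 0² = 4, d(B,C) = 1² + 1² = 2, d(A,C) = 3² + 1² = 10.
d(A,B) + d(B,C) - d(A,C) = 4 + 2 - 10 = 6 - 10 = -4. This is < 0, so the triangle inequality FAILS for these points (squared-Euclidean is not a metric).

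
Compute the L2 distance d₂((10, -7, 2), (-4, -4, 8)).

√(Σ(x_i - y_i)²) = √((10 - (-4))² + (-7 - (-4))² + (2 - 8)²)
= √(14² + (-3)² + (-6)²) = √(196 + 9 + 36) = √241 ≈ 15.5242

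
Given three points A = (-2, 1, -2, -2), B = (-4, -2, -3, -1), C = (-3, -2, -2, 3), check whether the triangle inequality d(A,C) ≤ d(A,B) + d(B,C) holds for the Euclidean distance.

d(A,B) = √(2² + 3² + 1² + 1²) = √15 ≈ 3.873, d(B,C) = √(1² + 0² + 1² + 4²) = √18 ≈ 4.2426, d(A,C) = √(1² + 3² + 0² + 5²) = √35 ≈ 5.9161.
d(A,C) ≈ 5.9161 ≤ 3.873 + 4.2426 = 8.1156. Triangle inequality is satisfied.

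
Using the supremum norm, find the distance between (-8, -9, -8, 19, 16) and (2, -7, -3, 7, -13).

max(|x_i - y_i|) = max(|-8 - 2|, |-9 - (-7)|, |-8 - (-3)|, |19 - 7|, |16 - (-13)|) = max(10, 2, 5, 12, 29) = 29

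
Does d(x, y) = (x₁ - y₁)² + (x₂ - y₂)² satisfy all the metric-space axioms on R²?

No. The squared Euclidean distance fails the triangle inequality. Counterexample: x = (0, 0), y = (2, 5), z = (4, 10). d(x,z) = 4² + 10² = 116, but d(x,y) + d(y,z) = (2² + 5²) + (2² + 5²) = 29 + 29 = 58. Since 116 > 58, the triangle inequality is violated. (Note: √d, the ordinary Euclidean distance, IS a metric.)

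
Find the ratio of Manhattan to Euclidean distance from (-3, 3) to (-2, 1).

L1 = |-3 - (-2)| + |3 - 1| = 1 + 2 = 3
L2 = √(1² + 2²) = √5 ≈ 2.2361
L1 ≥ L2 always (equality iff movement is along one axis); L1 > L2 here.
Ratio L1/L2 = 3/√5 ≈ 1.3416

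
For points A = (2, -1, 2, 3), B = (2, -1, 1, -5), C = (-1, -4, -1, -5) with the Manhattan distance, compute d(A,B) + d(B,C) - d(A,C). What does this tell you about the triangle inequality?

d(A,B) = 0 + 0 + 1 + 8 = 9, d(B,C) = 3 + 3 + 2 + 0 = 8, d(A,C) = 3 + 3 + 3 + 8 = 17.
d(A,B) + d(B,C) - d(A,C) = 9 + 8 - 17 = 17 - 17 = 0. This is ≥ 0, so the triangle inequality holds for these points.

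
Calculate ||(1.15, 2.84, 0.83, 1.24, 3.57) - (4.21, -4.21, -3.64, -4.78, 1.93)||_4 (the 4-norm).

(Σ|x_i - y_i|^4)^(1/4) = (|1.15 - 4.21|^4 + |2.84 - (-4.21)|^4 + |0.83 - (-3.64)|^4 + |1.24 - (-4.78)|^4 + |3.57 - 1.93|^4)^(1/4)
= (3.06^4 + 7.05^4 + 4.47^4 + 6.02^4 + 1.64^4)^(1/4) ≈ (87.677 + 2470.3385 + 399.2364 + 1313.3666 + 7.2339)^(1/4) = (4277.8524)^(1/4) ≈ 8.0874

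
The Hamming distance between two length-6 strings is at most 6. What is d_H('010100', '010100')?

Differing positions: none. Hamming distance = 0. The maximum possible Hamming distance for length-6 strings is 6, so d_H/6 = 0/6 = 0.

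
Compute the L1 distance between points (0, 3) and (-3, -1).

Σ|x_i - y_i| = |0 - (-3)| + |3 - (-1)| = 3 + 4 = 7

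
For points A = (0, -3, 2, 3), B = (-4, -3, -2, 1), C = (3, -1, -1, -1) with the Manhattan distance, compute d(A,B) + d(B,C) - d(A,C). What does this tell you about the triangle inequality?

d(A,B) = 4 + 0 + 4 + 2 = 10, d(B,C) = 7 + 2 + 1 + 2 = 12, d(A,C) = 3 + 2 + 3 + 4 = 12.
d(A,B) + d(B,C) - d(A,C) = 10 + 12 - 12 = 22 - 12 = 10. This is ≥ 0, so the triangle inequality holds for these points.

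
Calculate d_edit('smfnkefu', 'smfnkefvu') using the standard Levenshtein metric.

Let D[i][j] be the edit distance between the first i characters of 'smfnkefu' and the first j characters of 'smfnkefvu', with D[i][0] = i, D[0][j] = j, and D[i][j] = D[i-1][j-1] if the characters match, else 1 + min(D[i-1][j], D[i][j-1], D[i-1][j-1]). Filling the table (rows: prefixes of 'smfnkefu', columns: prefixes of 'smfnkefvu'):
     ε  s  m  f  n  k  e  f  v  u
  ε  0  1  2  3  4  5  6  7  8  9
  s  1  0  1  2  3  4  5  6  7  8
  m  2  1  0  1  2  3  4  5  6  7
  f  3  2  1  0  1  2  3  4  5  6
  n  4  3  2  1  0  1  2  3  4  5
  k  5  4  3  2  1  0  1  2  3  4
  e  6  5  4  3  2  1  0  1  2  3
  f  7  6  5  4  3  2  1  0  1  2
  u  8  7  6  5  4  3  2  1  1  1
The bottom-right entry gives D[8][9] = 1, so no sequence of fewer than 1 edit works. Backtracking through the table gives one optimal edit sequence (1 edit):
  smfnkefu → smfnkefvu (ins v @8)
Edit distance = 1.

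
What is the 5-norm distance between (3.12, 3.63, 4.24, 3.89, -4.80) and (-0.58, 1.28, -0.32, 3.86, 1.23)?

(Σ|x_i - y_i|^5)^(1/5) = (|3.12 - (-0.58)|^5 + |3.63 - 1.28|^5 + |4.24 - (-0.32)|^5 + |3.89 - 3.86|^5 + |-4.8 - 1.23|^5)^(1/5)
= (3.7^5 + 2.35^5 + 4.56^5 + 0.03^5 + 6.03^5)^(1/5) ≈ (693.4396 + 71.6703 + 1971.6245 + 0 + 7972.3537)^(1/5) = (10709.0881)^(1/5) ≈ 6.3966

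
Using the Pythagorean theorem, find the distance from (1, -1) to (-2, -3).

√(Σ(x_i - y_i)²) = √((1 - (-2))² + (-1 - (-3))²)
= √(3² + 2²) = √(9 + 4) = √13 ≈ 3.6056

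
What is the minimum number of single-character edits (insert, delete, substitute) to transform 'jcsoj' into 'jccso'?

Let D[i][j] be the edit distance between the first i characters of 'jcsoj' and the first j characters of 'jccso', with D[i][0] = i, D[0][j] = j, and D[i][j] = D[i-1][j-1] if the characters match, else 1 + min(D[i-1][j], D[i][j-1], D[i-1][j-1]). Filling the table (rows: prefixes of 'jcsoj', columns: prefixes of 'jccso'):
     ε  j  c  c  s  o
  ε  0  1  2  3  4  5
  j  1  0  1  2  3  4
  c  2  1  0  1  2  3
  s  3  2  1  1  1  2
  o  4  3  2  2  2  1
  j  5  4  3  3  3  2
The bottom-right entry gives D[5][5] = 2, so no sequence of fewer than 2 edits works. Backtracking through the table gives one optimal edit sequence (2 edits):
  jcsoj → jccsoj (ins c @2)
  jccsoj → jccso (del j @6)
Edit distance = 2.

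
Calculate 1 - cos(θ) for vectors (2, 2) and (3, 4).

With u = (2, 2), v = (3, 4):
u·v = 2·3 + 2·4 = 6 + 8 = 14.
|u| = √(2² + 2²) = √8, |v| = √(3² + 4²) = √25, so |u||v| = √(8·25) = √200.
cos θ = (u·v)/(|u||v|) = 14/√200 ≈ 0.9899
Cosine distance = 1 - cos θ ≈ 1 - 0.9899 = 0.0101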